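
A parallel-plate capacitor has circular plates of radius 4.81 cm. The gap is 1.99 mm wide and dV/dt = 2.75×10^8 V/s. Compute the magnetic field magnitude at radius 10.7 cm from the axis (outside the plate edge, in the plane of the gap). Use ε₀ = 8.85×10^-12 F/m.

1.66×10^-8 T

I_d = C dV/dt with C = ε₀πR²/d = 3.232×10^-11 F, so I_d = (3.232×10^-11)(2.75×10^8) = 8.888×10^-3 A.
With r > R the enclosed displacement current is the full I_d; B = μ₀ I_d / (2πr) = 1.66×10^-8 T.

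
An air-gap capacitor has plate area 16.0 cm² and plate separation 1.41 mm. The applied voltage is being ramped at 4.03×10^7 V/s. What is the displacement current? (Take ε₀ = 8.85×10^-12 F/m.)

4.05×10^-4 A

C = ε₀A/d = (8.85×10^-12)(1.60×10^-3)/(1.41×10^-3) = 1.004×10^-11 F.
I_d = C dV/dt = (1.004×10^-11)(4.03×10^7) = 4.05×10^-4 A.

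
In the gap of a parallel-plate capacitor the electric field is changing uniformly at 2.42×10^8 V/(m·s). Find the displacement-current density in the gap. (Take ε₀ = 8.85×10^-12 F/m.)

2.14×10^-3 A/m²

The displacement-current density is ε₀ ∂E/∂t = (8.85×10^-12)(2.42×10^8) = 2.14×10^-3 A/m².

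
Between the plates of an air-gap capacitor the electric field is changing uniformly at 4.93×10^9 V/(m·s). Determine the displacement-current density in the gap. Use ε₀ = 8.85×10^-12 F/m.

0.0436 A/m²

J_d = ε₀ dE/dt = (8.85×10^-12)(4.93×10^9) = 0.0436 A/m².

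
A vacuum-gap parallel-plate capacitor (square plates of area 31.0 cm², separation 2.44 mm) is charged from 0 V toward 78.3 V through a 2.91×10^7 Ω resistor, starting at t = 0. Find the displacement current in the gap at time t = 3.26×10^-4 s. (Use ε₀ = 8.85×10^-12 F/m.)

C = ε₀A/d = (8.85×10^-12)(3.10×10^-3)/(2.44×10^-3) = 1.124×10^-11 F, so τ = RC = 3.271×10^-4 s.
The conduction current is I(t) = (V₀/R) e^(−t/τ), and the displacement current between the plates equals it.
t/τ = 0.9966; I_d = (78.3/2.91×10^7) · e^(−0.9966) = (2.691×10^-6)(0.3691) = 9.93×10^-7 A.

9.93×10^-7 A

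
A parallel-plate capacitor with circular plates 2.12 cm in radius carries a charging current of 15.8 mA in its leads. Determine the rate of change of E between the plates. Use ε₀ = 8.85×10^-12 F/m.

1.26×10^12 V/(m·s)

The displacement current between the plates equals the conduction current, I_d = 15.8 mA.
Since I_d = ε₀ A dE/dt, dE/dt = I_d/(ε₀A) = (0.0158)/((8.85×10^-12)(1.412×10^-3)) = 1.26×10^12 V/(m·s).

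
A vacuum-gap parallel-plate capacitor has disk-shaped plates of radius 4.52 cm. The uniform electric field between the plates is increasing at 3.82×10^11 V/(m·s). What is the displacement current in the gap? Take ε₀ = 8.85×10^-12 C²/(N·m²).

With a uniform field, Φ_E = EA, so I_d = ε₀ A dE/dt = 0.0217 A.

0.0217 A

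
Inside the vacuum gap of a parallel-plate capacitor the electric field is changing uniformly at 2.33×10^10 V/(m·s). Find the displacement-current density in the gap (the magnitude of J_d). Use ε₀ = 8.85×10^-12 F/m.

J_d = ε₀ ∂E/∂t, so J_d = 0.206 A/m².

0.206 A/m²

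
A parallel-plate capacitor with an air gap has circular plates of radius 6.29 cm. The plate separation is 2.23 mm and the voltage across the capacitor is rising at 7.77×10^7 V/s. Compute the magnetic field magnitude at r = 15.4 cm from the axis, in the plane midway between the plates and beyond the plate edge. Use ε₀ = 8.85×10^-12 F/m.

With E = V/d, dE/dt = 3.484×10^10 V/(m·s) and πR² = 0.01243 m², giving I_d = ε₀ πR² dE/dt = 3.833×10^-3 A.
With r > R the enclosed displacement current is the full I_d; B = μ₀ I_d / (2πr) = 4.98×10^-9 T.

4.98×10^-9 T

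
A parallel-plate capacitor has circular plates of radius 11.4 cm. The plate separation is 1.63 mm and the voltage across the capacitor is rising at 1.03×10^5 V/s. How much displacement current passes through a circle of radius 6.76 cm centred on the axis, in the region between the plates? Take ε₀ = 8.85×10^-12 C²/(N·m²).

With E = V/d, dE/dt = 6.319×10^7 V/(m·s) and πR² = 0.04083 m², giving I_d = ε₀ πR² dE/dt = 2.283×10^-5 A.
Through an area πr² the displacement current is I_d·(πr²/πR²) = I_d (r/R)² = 8.03×10^-6 A.

8.03×10^-6 A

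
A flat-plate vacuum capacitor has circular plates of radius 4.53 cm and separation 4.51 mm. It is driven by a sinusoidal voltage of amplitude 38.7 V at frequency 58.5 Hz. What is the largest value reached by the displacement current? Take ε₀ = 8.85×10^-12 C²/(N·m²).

1.80×10^-7 A

(dE/dt)_max = V₀ω/d = 3.154×10^6 V/(m·s); ω = 2πf = 367.6 rad/s.
I_d,max = ε₀ A (dE/dt)_max = (8.85×10^-12)(6.447×10^-3)(3.154×10^6) = 1.80×10^-7 A.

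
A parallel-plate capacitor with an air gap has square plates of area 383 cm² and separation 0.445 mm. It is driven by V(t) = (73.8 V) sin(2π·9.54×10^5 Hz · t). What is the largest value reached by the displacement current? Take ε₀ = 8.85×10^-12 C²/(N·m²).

0.337 A

The displacement current equals the conduction current C dV/dt, which peaks at C V₀ ω.
With C = ε₀A/d = (8.85×10^-12)(0.0383)/(4.45×10^-4) = 7.617×10^-10 F and ω = 2πf = 5.994×10^6 rad/s, I_d,max = (7.617×10^-10)(73.8)(5.994×10^6) = 0.337 A.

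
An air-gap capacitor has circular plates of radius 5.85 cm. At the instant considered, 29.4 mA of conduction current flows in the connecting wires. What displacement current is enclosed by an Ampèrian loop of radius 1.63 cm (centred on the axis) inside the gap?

2.28×10^-3 A

Between the plates the displacement current equals the wire current: I_d = 29.4 mA = 0.0294 A.
Since J_d is uniform, the enclosed fraction is (r/R)² = 0.07764, giving I_d,enc = 2.28×10^-3 A.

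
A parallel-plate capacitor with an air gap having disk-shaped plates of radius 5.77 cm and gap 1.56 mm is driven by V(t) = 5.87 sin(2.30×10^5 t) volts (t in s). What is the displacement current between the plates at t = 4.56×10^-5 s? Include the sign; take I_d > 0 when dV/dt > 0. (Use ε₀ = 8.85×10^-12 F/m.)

-3.89×10^-5 A

C = ε₀A/d = (8.85×10^-12)(0.01046)/(1.56×10^-3) = 5.934×10^-11 F. dV/dt = V₀ω·cos(ωt); at ωt = 10.488 rad this factor is -0.4861.
I_d = C dV/dt = (5.934×10^-11)(5.87)(2.30×10^5)(-0.4861) = -3.89×10^-5 A.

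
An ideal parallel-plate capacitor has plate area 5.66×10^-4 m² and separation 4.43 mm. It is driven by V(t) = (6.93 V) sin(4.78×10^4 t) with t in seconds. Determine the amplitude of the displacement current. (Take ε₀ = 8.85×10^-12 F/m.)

C = ε₀A/d = (8.85×10^-12)(5.66×10^-4)/(4.43×10^-3) = 1.131×10^-12 F; ω = 4.78×10^4 rad/s.
I_d = C dV/dt, so |I_d|_max = C V₀ ω = (1.131×10^-12)(6.93)(4.78×10^4) = 3.75×10^-7 A.

3.75×10^-7 A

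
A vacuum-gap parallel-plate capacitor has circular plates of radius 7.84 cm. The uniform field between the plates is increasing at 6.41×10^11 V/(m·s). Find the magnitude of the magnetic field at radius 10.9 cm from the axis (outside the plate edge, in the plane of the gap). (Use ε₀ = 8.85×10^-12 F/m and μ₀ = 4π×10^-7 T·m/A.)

2.01×10^-7 T

I_d = ε₀ dΦ_E/dt = ε₀ πR² (dE/dt) = (8.85×10^-12)(0.01931)(6.41×10^11) = 0.1095 A through the full plate area.
With r > R the enclosed displacement current is the full I_d; B = μ₀ I_d / (2πr) = 2.01×10^-7 T.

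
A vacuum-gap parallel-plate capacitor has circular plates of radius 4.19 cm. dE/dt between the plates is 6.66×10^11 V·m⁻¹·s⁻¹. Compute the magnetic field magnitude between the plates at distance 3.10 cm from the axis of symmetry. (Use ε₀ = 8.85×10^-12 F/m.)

1.15×10^-7 T

I_d = ε₀ dΦ_E/dt = ε₀ πR² (dE/dt) = (8.85×10^-12)(5.515×10^-3)(6.66×10^11) = 0.03251 A through the full plate area.
An Ampèrian loop of radius r encloses a fraction (r/R)² of I_d. Then B·2πr = μ₀ I_d (r/R)², giving B = μ₀ I_d r/(2πR²) = 1.15×10^-7 T.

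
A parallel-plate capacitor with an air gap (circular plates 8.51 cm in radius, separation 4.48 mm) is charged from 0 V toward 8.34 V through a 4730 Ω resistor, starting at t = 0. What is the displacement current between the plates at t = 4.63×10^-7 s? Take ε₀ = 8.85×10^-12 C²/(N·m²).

2.00×10^-4 A

With C = ε₀A/d = (8.85×10^-12)(0.02275)/(4.48×10^-3) = 4.494×10^-11 F, the time constant is τ = RC = 2.126×10^-7 s, so t/τ = 2.178 and e^(−t/τ) = 0.1133.
I_d = I_cond = (V₀/R) e^(−t/τ) = (1.763×10^-3)(0.1133) = 2.00×10^-4 A.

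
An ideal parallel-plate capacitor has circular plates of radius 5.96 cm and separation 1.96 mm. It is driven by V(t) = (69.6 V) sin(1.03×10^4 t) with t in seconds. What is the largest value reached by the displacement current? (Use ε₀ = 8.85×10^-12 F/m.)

3.61×10^-5 A

(dE/dt)_max = V₀ω/d = 3.658×10^8 V/(m·s); ω = 1.03×10^4 rad/s.
I_d,max = ε₀ A (dE/dt)_max = (8.85×10^-12)(0.01116)(3.658×10^8) = 3.61×10^-5 A.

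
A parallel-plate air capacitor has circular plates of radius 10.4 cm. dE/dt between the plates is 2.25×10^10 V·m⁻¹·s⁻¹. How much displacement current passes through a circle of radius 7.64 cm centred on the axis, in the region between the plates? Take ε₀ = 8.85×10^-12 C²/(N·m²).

3.65×10^-3 A

I_d = ε₀ dΦ_E/dt = ε₀ πR² (dE/dt) = (8.85×10^-12)(0.03398)(2.25×10^10) = 6.766×10^-3 A through the full plate area.
Through an area πr² the displacement current is I_d·(πr²/πR²) = I_d (r/R)² = 3.65×10^-3 A.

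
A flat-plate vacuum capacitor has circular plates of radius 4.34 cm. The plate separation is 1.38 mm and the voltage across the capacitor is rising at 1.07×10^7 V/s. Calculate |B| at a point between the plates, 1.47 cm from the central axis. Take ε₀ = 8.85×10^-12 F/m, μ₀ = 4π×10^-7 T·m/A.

I_d = C dV/dt with C = ε₀πR²/d = 3.795×10^-11 F, so I_d = (3.795×10^-11)(1.07×10^7) = 4.061×10^-4 A.
An Ampèrian loop of radius r encloses a fraction (r/R)² of I_d. Then B·2πr = μ₀ I_d (r/R)², giving B = μ₀ I_d r/(2πR²) = 6.34×10^-10 T.

6.34×10^-10 T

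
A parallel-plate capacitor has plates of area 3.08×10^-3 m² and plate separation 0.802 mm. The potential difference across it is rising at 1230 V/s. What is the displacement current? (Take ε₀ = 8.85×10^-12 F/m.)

The displacement current equals the charging current C dV/dt. With C = ε₀A/d = (8.85×10^-12)(3.08×10^-3)/(8.02×10^-4) = 3.399×10^-11 F, I_d = (3.399×10^-11)(1230) = 4.18×10^-8 A.

4.18×10^-8 A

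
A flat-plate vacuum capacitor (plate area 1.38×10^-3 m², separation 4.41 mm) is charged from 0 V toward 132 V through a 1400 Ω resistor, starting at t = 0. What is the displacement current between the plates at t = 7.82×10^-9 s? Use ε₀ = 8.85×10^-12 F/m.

With C = ε₀A/d = (8.85×10^-12)(1.38×10^-3)/(4.41×10^-3) = 2.769×10^-12 F, the time constant is τ = RC = 3.877×10^-9 s, so t/τ = 2.017 and e^(−t/τ) = 0.1331.
I_d = I_cond = (V₀/R) e^(−t/τ) = (0.09429)(0.1331) = 0.0125 A.

0.0125 A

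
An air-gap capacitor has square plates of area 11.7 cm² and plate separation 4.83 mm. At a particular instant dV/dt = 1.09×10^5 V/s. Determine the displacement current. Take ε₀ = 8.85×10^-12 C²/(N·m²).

2.34×10^-7 A

C = ε₀A/d = (8.85×10^-12)(1.17×10^-3)/(4.83×10^-3) = 2.144×10^-12 F.
I_d = C dV/dt = (2.144×10^-12)(1.09×10^5) = 2.34×10^-7 A.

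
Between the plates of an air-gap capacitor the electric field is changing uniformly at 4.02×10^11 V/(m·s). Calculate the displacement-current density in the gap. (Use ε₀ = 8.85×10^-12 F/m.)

3.56 A/m²

J_d = ε₀ ∂E/∂t, so J_d = 3.56 A/m².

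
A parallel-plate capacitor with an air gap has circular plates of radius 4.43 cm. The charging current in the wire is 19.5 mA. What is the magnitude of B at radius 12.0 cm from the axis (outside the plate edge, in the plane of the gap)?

No conduction current crosses the gap, so I_d there equals the 0.0195 A in the leads.
For r ≥ R the full I_d is enclosed: B = μ₀ I_d/(2πr) = (4π×10^-7)(0.0195)/(2π·0.120) = 3.25×10^-8 T.

3.25×10^-8 T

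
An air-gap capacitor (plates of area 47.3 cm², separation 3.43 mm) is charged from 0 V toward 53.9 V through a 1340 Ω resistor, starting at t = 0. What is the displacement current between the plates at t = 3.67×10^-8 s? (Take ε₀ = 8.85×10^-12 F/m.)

4.26×10^-3 A

With C = ε₀A/d = (8.85×10^-12)(4.73×10^-3)/(3.43×10^-3) = 1.220×10^-11 F, the time constant is τ = RC = 1.635×10^-8 s, so t/τ = 2.245 and e^(−t/τ) = 0.1059.
I_d = I_cond = (V₀/R) e^(−t/τ) = (0.04022)(0.1059) = 4.26×10^-3 A.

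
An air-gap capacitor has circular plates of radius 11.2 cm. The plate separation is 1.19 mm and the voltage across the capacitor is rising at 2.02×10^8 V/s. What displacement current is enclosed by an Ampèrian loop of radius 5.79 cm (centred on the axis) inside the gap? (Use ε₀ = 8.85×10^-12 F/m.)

dE/dt = (dV/dt)/d = 1.697×10^11 V/(m·s); I_d = ε₀(πR²)(dE/dt) = (8.85×10^-12)(0.03941)(1.697×10^11) = 0.05919 A.
Since J_d is uniform, the enclosed fraction is (r/R)² = 0.2673, giving I_d,enc = 0.0158 A.

0.0158 A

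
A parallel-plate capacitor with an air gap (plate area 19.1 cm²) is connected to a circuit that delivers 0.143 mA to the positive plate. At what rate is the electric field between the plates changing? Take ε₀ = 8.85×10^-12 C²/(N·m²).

8.46×10^9 V/(m·s)

By continuity, I_d in the gap equals the 0.143 mA flowing in the wire.
Then dE/dt = I_d/(ε₀A) = 8.46×10^9 V/(m·s).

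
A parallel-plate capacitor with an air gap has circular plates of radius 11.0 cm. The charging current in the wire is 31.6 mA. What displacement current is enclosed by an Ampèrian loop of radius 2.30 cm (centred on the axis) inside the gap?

Between the plates the displacement current equals the wire current: I_d = 31.6 mA = 0.0316 A.
The field is uniform, so I_d,enc = I_d (r/R)² = (0.0316)(2.30/11.0)² = 1.38×10^-3 A.

1.38×10^-3 A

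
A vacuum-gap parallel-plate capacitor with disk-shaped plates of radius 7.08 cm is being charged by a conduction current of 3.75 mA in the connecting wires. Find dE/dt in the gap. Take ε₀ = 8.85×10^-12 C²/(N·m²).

Charge continuity gives I_d = I = 3.75×10^-3 A between the plates.
Then dE/dt = I_d/(ε₀A) = 2.69×10^10 V/(m·s).

2.69×10^10 V/(m·s)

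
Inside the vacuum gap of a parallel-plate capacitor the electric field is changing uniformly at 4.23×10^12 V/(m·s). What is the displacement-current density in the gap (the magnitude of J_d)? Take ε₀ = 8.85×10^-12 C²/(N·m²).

J_d = ε₀ dE/dt = (8.85×10^-12)(4.23×10^12) = 37.4 A/m².

37.4 A/m²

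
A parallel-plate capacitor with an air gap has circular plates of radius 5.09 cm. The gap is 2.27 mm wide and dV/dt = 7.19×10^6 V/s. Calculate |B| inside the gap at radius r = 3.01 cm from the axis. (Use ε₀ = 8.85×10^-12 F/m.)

With E = V/d, dE/dt = 3.167×10^9 V/(m·s) and πR² = 8.139×10^-3 m², giving I_d = ε₀ πR² dE/dt = 2.281×10^-4 A.
For r < R the Ampère–Maxwell law gives B(2πr) = μ₀ I_d (r²/R²), so B = μ₀ I_d r/(2πR²) = (4π×10^-7)(2.281×10^-4)(0.0301)/(2π·0.0509²) = 5.30×10^-10 T.

5.30×10^-10 T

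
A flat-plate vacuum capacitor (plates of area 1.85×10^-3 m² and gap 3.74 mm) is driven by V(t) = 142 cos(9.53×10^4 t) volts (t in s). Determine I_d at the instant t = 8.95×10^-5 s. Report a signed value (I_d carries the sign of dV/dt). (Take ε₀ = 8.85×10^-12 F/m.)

-4.62×10^-5 A

C = ε₀A/d = (8.85×10^-12)(1.85×10^-3)/(3.74×10^-3) = 4.378×10^-12 F. dV/dt = V₀ω·−sin(ωt); at ωt = 8.52935 rad this factor is -0.7805.
I_d = C dV/dt = (4.378×10^-12)(142)(9.53×10^4)(-0.7805) = -4.62×10^-5 A.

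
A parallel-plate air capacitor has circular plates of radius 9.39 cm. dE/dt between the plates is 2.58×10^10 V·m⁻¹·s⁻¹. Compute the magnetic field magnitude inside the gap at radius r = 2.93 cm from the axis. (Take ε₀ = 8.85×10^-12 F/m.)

4.20×10^-9 T

Through the whole plate area (πR² = 0.02770 m²), I_d = ε₀ πR² dE/dt = 6.325×10^-3 A.
An Ampèrian loop of radius r encloses a fraction (r/R)² of I_d. Then B·2πr = μ₀ I_d (r/R)², giving B = μ₀ I_d r/(2πR²) = 4.20×10^-9 T.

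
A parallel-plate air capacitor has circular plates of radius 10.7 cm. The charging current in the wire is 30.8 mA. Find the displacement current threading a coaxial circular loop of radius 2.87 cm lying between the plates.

2.22×10^-3 A

No conduction current crosses the gap, so I_d there equals the 0.0308 A in the leads.
Through an area πr² the displacement current is I_d·(πr²/πR²) = I_d (r/R)² = 2.22×10^-3 A.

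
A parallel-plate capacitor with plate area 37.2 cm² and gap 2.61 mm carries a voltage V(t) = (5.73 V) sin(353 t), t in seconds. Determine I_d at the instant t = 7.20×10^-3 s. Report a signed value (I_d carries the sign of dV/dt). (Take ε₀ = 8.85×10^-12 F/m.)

-2.11×10^-8 A

C = ε₀A/d = (8.85×10^-12)(3.72×10^-3)/(2.61×10^-3) = 1.261×10^-11 F. dV/dt = V₀ω·cos(ωt); at ωt = 2.5416 rad this factor is -0.8253.
I_d = C dV/dt = (1.261×10^-11)(5.73)(353)(-0.8253) = -2.11×10^-8 A.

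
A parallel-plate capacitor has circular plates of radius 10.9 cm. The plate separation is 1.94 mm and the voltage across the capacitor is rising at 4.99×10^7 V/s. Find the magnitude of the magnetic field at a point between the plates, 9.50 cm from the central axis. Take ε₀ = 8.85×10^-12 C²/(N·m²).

1.36×10^-8 T

With E = V/d, dE/dt = 2.572×10^10 V/(m·s) and πR² = 0.03733 m², giving I_d = ε₀ πR² dE/dt = 8.497×10^-3 A.
An Ampèrian loop of radius r encloses a fraction (r/R)² of I_d. Then B·2πr = μ₀ I_d (r/R)², giving B = μ₀ I_d r/(2πR²) = 1.36×10^-8 T.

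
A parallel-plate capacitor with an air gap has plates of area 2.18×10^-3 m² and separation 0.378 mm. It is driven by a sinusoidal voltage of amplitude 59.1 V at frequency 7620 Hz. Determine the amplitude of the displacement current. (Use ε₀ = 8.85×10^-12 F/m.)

1.44×10^-4 A

(dE/dt)_max = V₀ω/d = 7.486×10^9 V/(m·s); ω = 2πf = 4.788×10^4 rad/s.
I_d,max = ε₀ A (dE/dt)_max = (8.85×10^-12)(2.18×10^-3)(7.486×10^9) = 1.44×10^-4 A.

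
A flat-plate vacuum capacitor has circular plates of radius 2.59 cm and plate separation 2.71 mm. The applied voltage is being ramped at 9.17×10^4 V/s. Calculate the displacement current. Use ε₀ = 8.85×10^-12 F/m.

6.31×10^-7 A

The displacement current equals the charging current C dV/dt. With C = ε₀A/d = (8.85×10^-12)(2.107×10^-3)/(2.71×10^-3) = 6.881×10^-12 F, I_d = (6.881×10^-12)(9.17×10^4) = 6.31×10^-7 A.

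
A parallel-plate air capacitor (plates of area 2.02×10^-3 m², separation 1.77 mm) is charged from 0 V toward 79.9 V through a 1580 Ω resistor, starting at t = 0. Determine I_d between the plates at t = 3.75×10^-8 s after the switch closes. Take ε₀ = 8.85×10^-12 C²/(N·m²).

C = ε₀A/d = (8.85×10^-12)(2.02×10^-3)/(1.77×10^-3) = 1.010×10^-11 F and τ = RC = 1.596×10^-8 s. I_d in the gap equals the RC charging current.
I_d(t) = (V₀/R) e^(−t/τ) = 0.05057 · e^(−2.350) = 4.82×10^-3 A.

4.82×10^-3 A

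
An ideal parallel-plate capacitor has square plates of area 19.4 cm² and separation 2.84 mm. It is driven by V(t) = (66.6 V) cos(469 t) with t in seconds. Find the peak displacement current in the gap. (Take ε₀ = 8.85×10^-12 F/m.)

C = ε₀A/d = (8.85×10^-12)(1.94×10^-3)/(2.84×10^-3) = 6.045×10^-12 F; ω = 469 rad/s.
I_d = C dV/dt, so |I_d|_max = C V₀ ω = (6.045×10^-12)(66.6)(469) = 1.89×10^-7 A.

1.89×10^-7 A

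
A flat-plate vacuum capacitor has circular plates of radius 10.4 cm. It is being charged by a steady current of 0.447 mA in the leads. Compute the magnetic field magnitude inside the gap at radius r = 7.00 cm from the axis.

Between the plates the displacement current equals the wire current: I_d = 0.447 mA = 4.47×10^-4 A.
An Ampèrian loop of radius r encloses a fraction (r/R)² of I_d. Then B·2πr = μ₀ I_d (r/R)², giving B = μ₀ I_d r/(2πR²) = 5.79×10^-10 T.

5.79×10^-10 T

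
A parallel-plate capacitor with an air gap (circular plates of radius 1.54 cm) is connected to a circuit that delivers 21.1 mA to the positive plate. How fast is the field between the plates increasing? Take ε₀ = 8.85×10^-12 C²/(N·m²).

The displacement current between the plates equals the conduction current, I_d = 21.1 mA.
Inverting I_d = ε₀ A dE/dt gives dE/dt = 0.0211 / (8.85×10^-12 · 7.451×10^-4) = 3.20×10^12 V/(m·s).

3.20×10^12 V/(m·s)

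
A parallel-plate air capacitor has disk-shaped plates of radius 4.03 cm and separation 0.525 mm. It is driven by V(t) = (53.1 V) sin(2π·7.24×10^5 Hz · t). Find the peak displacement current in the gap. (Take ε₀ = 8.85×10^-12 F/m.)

0.0208 A

(dE/dt)_max = V₀ω/d = 4.601×10^11 V/(m·s); ω = 2πf = 4.549×10^6 rad/s.
I_d,max = ε₀ A (dE/dt)_max = (8.85×10^-12)(5.102×10^-3)(4.601×10^11) = 0.0208 A.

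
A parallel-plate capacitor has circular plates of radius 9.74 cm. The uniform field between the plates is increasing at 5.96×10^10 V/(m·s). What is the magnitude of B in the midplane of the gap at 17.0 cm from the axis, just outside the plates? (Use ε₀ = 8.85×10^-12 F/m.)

Through the whole plate area (πR² = 0.02980 m²), I_d = ε₀ πR² dE/dt = 0.01572 A.
For r ≥ R the full I_d is enclosed: B = μ₀ I_d/(2πr) = (4π×10^-7)(0.01572)/(2π·0.170) = 1.85×10^-8 T.

1.85×10^-8 T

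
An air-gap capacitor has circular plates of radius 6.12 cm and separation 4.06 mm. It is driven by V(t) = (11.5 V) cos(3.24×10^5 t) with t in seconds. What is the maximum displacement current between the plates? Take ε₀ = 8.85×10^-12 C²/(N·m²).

The displacement current equals the conduction current C dV/dt, which peaks at C V₀ ω.
With C = ε₀A/d = (8.85×10^-12)(0.01177)/(4.06×10^-3) = 2.566×10^-11 F and ω = 3.24×10^5 rad/s, I_d,max = (2.566×10^-11)(11.5)(3.24×10^5) = 9.56×10^-5 A.

9.56×10^-5 A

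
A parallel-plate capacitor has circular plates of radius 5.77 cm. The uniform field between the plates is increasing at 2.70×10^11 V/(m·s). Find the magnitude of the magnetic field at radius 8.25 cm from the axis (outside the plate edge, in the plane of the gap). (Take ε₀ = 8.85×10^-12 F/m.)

Through the whole plate area (πR² = 0.01046 m²), I_d = ε₀ πR² dE/dt = 0.02499 A.
Outside the plates the loop encloses all of I_d, so B·2πr = μ₀ I_d and B = 6.06×10^-8 T.

6.06×10^-8 T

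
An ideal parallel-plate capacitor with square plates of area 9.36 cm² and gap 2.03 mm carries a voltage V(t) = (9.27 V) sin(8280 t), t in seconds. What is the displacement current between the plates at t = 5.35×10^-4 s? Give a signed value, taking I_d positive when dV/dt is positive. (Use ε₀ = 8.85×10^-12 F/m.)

C = ε₀A/d = (8.85×10^-12)(9.36×10^-4)/(2.03×10^-3) = 4.081×10^-12 F. dV/dt = V₀ω·cos(ωt); at ωt = 4.4298 rad this factor is -0.2788.
I_d = C dV/dt = (4.081×10^-12)(9.27)(8280)(-0.2788) = -8.73×10^-8 A.

-8.73×10^-8 A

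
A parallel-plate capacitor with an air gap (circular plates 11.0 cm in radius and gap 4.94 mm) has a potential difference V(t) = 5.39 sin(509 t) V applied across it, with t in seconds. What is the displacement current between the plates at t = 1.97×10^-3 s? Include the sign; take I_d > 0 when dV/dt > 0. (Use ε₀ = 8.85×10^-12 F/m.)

dE/dt = (V₀ω/d)·cos(ωt) with ωt = 1.00273 rad: (5.39)(509)(0.5380)/(4.94×10^-3) = 2.988×10^5 V/(m·s).
I_d = ε₀ A dE/dt = (8.85×10^-12)(0.03801)(2.988×10^5) = 1.01×10^-7 A.

1.01×10^-7 A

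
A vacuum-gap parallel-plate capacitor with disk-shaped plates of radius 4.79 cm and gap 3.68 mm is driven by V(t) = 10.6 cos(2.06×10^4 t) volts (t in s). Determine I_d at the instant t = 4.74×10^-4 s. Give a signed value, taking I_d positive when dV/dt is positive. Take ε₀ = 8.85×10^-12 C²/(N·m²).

1.26×10^-6 A

dE/dt = (V₀ω/d)·−sin(ωt) with ωt = 9.7644 rad: (10.6)(2.06×10^4)(0.3331)/(3.68×10^-3) = 1.977×10^7 V/(m·s).
I_d = ε₀ A dE/dt = (8.85×10^-12)(7.208×10^-3)(1.977×10^7) = 1.26×10^-6 A.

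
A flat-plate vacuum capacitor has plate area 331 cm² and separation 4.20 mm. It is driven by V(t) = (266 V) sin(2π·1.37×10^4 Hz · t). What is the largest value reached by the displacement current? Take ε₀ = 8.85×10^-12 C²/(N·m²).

1.60×10^-3 A

(dE/dt)_max = V₀ω/d = 5.452×10^9 V/(m·s); ω = 2πf = 8.608×10^4 rad/s.
I_d,max = ε₀ A (dE/dt)_max = (8.85×10^-12)(0.0331)(5.452×10^9) = 1.60×10^-3 A.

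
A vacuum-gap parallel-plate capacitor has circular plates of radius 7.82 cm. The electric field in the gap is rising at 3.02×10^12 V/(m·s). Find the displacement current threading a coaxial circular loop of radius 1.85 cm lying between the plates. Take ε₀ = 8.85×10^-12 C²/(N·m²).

0.0287 A

Total displacement current: I_d = ε₀(πR²)(dE/dt) = (8.85×10^-12)(0.01921)(3.02×10^12) = 0.5134 A.
Through an area πr² the displacement current is I_d·(πr²/πR²) = I_d (r/R)² = 0.0287 A.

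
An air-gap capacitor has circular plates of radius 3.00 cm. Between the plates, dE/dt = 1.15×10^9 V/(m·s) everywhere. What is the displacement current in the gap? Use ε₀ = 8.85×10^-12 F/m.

2.88×10^-5 A

I_d = ε₀ A (dE/dt) = (8.85×10^-12)(2.827×10^-3 m²)(1.15×10^9) = 2.88×10^-5 A.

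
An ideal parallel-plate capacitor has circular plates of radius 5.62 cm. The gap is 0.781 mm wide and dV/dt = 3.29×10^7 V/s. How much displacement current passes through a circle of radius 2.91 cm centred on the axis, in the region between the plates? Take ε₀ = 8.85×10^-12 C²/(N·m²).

With E = V/d, dE/dt = 4.213×10^10 V/(m·s) and πR² = 9.923×10^-3 m², giving I_d = ε₀ πR² dE/dt = 3.700×10^-3 A.
Since J_d is uniform, the enclosed fraction is (r/R)² = 0.2681, giving I_d,enc = 9.92×10^-4 A.

9.92×10^-4 A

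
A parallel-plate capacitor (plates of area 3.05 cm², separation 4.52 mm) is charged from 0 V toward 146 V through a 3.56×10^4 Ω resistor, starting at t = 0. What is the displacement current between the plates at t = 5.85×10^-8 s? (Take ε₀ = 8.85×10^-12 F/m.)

C = ε₀A/d = (8.85×10^-12)(3.05×10^-4)/(4.52×10^-3) = 5.972×10^-13 F, so τ = RC = 2.126×10^-8 s.
The conduction current is I(t) = (V₀/R) e^(−t/τ), and the displacement current between the plates equals it.
t/τ = 2.752; I_d = (146/3.56×10^4) · e^(−2.752) = (4.101×10^-3)(0.06380) = 2.62×10^-4 A.

2.62×10^-4 A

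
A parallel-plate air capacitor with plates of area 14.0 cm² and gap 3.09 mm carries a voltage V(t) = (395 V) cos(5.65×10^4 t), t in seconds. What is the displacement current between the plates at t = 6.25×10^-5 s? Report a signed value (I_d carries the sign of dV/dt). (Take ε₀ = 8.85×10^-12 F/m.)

3.40×10^-5 A

dE/dt = (V₀ω/d)·−sin(ωt) with ωt = 3.53125 rad: (395)(5.65×10^4)(0.3799)/(3.09×10^-3) = 2.744×10^9 V/(m·s).
I_d = ε₀ A dE/dt = (8.85×10^-12)(1.40×10^-3)(2.744×10^9) = 3.40×10^-5 A.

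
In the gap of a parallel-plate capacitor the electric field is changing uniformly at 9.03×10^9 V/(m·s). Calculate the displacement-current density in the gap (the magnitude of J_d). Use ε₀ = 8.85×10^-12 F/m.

J_d = ε₀ ∂E/∂t, so J_d = 0.0799 A/m².

0.0799 A/m²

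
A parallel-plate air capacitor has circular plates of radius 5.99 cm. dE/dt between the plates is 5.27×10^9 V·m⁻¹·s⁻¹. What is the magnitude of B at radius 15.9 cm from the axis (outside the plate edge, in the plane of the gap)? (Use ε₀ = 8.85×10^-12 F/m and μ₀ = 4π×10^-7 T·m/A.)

Total displacement current: I_d = ε₀(πR²)(dE/dt) = (8.85×10^-12)(0.01127)(5.27×10^9) = 5.256×10^-4 A.
For r ≥ R the full I_d is enclosed: B = μ₀ I_d/(2πr) = (4π×10^-7)(5.256×10^-4)/(2π·0.159) = 6.61×10^-10 T.

6.61×10^-10 T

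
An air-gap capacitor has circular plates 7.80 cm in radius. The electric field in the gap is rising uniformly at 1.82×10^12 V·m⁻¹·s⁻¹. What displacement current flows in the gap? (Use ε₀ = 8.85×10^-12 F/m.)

0.308 A

The displacement current is ε₀ times dΦ_E/dt = ε₀ A dE/dt = (8.85×10^-12)(0.01911)(1.82×10^12) = 0.308 A.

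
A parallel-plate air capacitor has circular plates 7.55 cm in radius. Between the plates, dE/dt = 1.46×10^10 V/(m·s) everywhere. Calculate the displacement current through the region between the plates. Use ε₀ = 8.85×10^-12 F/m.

2.31×10^-3 A

With a uniform field, Φ_E = EA, so I_d = ε₀ A dE/dt = 2.31×10^-3 A.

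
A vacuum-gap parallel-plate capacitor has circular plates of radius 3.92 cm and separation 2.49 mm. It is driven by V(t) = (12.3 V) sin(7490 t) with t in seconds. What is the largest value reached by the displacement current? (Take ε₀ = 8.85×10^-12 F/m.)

1.58×10^-6 A

C = ε₀A/d = (8.85×10^-12)(4.827×10^-3)/(2.49×10^-3) = 1.716×10^-11 F; ω = 7490 rad/s.
I_d = C dV/dt, so |I_d|_max = C V₀ ω = (1.716×10^-11)(12.3)(7490) = 1.58×10^-6 A.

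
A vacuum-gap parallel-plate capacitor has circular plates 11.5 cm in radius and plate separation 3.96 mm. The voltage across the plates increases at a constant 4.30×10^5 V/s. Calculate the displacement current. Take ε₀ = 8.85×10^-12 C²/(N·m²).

E = V/d so dE/dt = (dV/dt)/d = 1.086×10^8 V/(m·s), and I_d = ε₀ A dE/dt = (8.85×10^-12)(0.04155)(1.086×10^8) = 3.99×10^-5 A.

3.99×10^-5 A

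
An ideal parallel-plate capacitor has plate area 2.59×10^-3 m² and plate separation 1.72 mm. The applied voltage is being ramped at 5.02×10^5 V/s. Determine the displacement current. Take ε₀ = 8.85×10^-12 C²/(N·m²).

E = V/d so dE/dt = (dV/dt)/d = 2.919×10^8 V/(m·s), and I_d = ε₀ A dE/dt = (8.85×10^-12)(2.59×10^-3)(2.919×10^8) = 6.69×10^-6 A.

6.69×10^-6 A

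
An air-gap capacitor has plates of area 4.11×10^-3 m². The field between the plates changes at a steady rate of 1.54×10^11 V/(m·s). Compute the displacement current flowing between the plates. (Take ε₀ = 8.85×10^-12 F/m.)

With a uniform field, Φ_E = EA, so I_d = ε₀ A dE/dt = 5.60×10^-3 A.

5.60×10^-3 A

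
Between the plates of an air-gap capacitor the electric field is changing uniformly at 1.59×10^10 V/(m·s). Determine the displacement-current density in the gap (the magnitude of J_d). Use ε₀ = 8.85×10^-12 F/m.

J_d = ε₀ dE/dt = (8.85×10^-12)(1.59×10^10) = 0.141 A/m².

0.141 A/m²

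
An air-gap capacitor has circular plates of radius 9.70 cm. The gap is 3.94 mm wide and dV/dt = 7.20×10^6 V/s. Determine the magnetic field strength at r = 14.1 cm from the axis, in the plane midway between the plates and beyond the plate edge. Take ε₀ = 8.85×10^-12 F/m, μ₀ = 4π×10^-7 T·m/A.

I_d = C dV/dt with C = ε₀πR²/d = 6.640×10^-11 F, so I_d = (6.640×10^-11)(7.20×10^6) = 4.781×10^-4 A.
Outside the plates the loop encloses all of I_d, so B·2πr = μ₀ I_d and B = 6.78×10^-10 T.

6.78×10^-10 T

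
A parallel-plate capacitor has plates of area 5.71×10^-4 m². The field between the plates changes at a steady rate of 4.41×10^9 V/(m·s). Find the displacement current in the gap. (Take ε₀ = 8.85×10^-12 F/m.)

With a uniform field, Φ_E = EA, so I_d = ε₀ A dE/dt = 2.23×10^-5 A.

2.23×10^-5 A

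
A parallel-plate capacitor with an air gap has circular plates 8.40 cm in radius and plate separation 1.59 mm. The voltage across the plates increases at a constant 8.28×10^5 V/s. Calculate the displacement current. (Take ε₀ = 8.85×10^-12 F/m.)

1.02×10^-4 A

The displacement current equals the charging current C dV/dt. With C = ε₀A/d = (8.85×10^-12)(0.02217)/(1.59×10^-3) = 1.234×10^-10 F, I_d = (1.234×10^-10)(8.28×10^5) = 1.02×10^-4 A.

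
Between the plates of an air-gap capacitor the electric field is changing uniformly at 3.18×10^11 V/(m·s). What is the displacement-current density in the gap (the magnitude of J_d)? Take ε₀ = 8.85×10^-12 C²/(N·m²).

2.81 A/m²

The displacement-current density is ε₀ ∂E/∂t = (8.85×10^-12)(3.18×10^11) = 2.81 A/m².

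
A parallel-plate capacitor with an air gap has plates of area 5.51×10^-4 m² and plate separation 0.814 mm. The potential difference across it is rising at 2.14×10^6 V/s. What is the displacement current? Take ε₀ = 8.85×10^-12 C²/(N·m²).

1.28×10^-5 A

The displacement current equals the charging current C dV/dt. With C = ε₀A/d = (8.85×10^-12)(5.51×10^-4)/(8.14×10^-4) = 5.991×10^-12 F, I_d = (5.991×10^-12)(2.14×10^6) = 1.28×10^-5 A.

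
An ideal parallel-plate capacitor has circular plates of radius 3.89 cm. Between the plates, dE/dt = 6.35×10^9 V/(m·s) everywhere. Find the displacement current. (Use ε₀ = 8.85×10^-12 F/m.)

2.67×10^-4 A

The displacement current is ε₀ times dΦ_E/dt = ε₀ A dE/dt = (8.85×10^-12)(4.754×10^-3)(6.35×10^9) = 2.67×10^-4 A.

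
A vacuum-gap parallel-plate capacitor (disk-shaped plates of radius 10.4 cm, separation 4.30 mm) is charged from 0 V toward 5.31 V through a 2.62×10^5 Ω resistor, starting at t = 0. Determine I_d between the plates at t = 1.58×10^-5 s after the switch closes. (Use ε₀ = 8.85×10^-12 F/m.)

C = ε₀A/d = (8.85×10^-12)(0.03398)/(4.30×10^-3) = 6.994×10^-11 F, so τ = RC = 1.832×10^-5 s.
The conduction current is I(t) = (V₀/R) e^(−t/τ), and the displacement current between the plates equals it.
t/τ = 0.8624; I_d = (5.31/2.62×10^5) · e^(−0.8624) = (2.027×10^-5)(0.4221) = 8.56×10^-6 A.

8.56×10^-6 A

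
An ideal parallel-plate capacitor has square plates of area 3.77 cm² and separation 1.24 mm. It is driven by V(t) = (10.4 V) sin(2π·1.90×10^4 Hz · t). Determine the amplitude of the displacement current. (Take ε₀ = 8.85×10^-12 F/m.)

3.34×10^-6 A

(dE/dt)_max = V₀ω/d = 1.001×10^9 V/(m·s); ω = 2πf = 1.194×10^5 rad/s.
I_d,max = ε₀ A (dE/dt)_max = (8.85×10^-12)(3.77×10^-4)(1.001×10^9) = 3.34×10^-6 A.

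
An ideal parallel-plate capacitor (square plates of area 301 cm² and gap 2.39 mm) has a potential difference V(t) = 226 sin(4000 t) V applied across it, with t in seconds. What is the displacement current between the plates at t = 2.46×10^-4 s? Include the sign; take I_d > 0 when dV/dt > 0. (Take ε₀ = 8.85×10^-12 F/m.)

5.58×10^-5 A

dE/dt = (V₀ω/d)·cos(ωt) with ωt = 0.984 rad: (226)(4000)(0.5537)/(2.39×10^-3) = 2.094×10^8 V/(m·s).
I_d = ε₀ A dE/dt = (8.85×10^-12)(0.0301)(2.094×10^8) = 5.58×10^-5 A.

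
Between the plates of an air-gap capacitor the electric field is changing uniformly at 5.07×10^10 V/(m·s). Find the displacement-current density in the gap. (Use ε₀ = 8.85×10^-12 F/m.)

0.449 A/m²

J_d = ε₀ ∂E/∂t, so J_d = 0.449 A/m².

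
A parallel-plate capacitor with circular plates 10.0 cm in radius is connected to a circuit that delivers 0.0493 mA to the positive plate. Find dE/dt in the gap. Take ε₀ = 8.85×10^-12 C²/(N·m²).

By continuity, I_d in the gap equals the 0.0493 mA flowing in the wire.
Inverting I_d = ε₀ A dE/dt gives dE/dt = 4.93×10^-5 / (8.85×10^-12 · 0.03142) = 1.77×10^8 V/(m·s).

1.77×10^8 V/(m·s)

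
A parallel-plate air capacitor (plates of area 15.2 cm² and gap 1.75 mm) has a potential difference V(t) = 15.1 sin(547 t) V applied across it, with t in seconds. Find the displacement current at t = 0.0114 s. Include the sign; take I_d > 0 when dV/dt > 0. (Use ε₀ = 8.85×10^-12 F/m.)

6.34×10^-8 A

C = ε₀A/d = (8.85×10^-12)(1.52×10^-3)/(1.75×10^-3) = 7.687×10^-12 F. dV/dt = V₀ω·cos(ωt); at ωt = 6.2358 rad this factor is 0.9989.
I_d = C dV/dt = (7.687×10^-12)(15.1)(547)(0.9989) = 6.34×10^-8 A.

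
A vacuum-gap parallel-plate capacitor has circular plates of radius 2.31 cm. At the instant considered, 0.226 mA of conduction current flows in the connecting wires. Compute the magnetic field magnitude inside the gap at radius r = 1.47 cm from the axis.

No conduction current crosses the gap, so I_d there equals the 2.26×10^-4 A in the leads.
An Ampèrian loop of radius r encloses a fraction (r/R)² of I_d. Then B·2πr = μ₀ I_d (r/R)², giving B = μ₀ I_d r/(2πR²) = 1.25×10^-9 T.

1.25×10^-9 T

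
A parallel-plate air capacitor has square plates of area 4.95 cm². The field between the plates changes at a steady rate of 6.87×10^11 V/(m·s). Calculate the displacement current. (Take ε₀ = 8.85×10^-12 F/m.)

3.01×10^-3 A

I_d = ε₀ A (dE/dt) = (8.85×10^-12)(4.95×10^-4 m²)(6.87×10^11) = 3.01×10^-3 A.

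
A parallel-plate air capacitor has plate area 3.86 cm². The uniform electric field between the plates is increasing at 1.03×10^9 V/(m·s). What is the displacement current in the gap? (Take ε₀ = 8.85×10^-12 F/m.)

3.52×10^-6 A

With a uniform field, Φ_E = EA, so I_d = ε₀ A dE/dt = 3.52×10^-6 A.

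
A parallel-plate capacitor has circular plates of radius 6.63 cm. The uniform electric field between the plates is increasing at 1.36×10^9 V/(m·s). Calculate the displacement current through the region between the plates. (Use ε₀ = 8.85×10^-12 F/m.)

With a uniform field, Φ_E = EA, so I_d = ε₀ A dE/dt = 1.66×10^-4 A.

1.66×10^-4 A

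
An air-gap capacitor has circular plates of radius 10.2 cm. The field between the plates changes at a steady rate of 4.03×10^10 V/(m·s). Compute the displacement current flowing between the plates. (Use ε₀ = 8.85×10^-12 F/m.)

The displacement current is ε₀ times dΦ_E/dt = ε₀ A dE/dt = (8.85×10^-12)(0.03269)(4.03×10^10) = 0.0117 A.

0.0117 A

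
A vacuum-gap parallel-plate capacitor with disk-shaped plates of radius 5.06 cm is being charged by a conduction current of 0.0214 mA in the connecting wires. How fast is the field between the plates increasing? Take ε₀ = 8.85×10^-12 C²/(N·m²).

3.01×10^8 V/(m·s)

By continuity, I_d in the gap equals the 0.0214 mA flowing in the wire.
Since I_d = ε₀ A dE/dt, dE/dt = I_d/(ε₀A) = (2.14×10^-5)/((8.85×10^-12)(8.044×10^-3)) = 3.01×10^8 V/(m·s).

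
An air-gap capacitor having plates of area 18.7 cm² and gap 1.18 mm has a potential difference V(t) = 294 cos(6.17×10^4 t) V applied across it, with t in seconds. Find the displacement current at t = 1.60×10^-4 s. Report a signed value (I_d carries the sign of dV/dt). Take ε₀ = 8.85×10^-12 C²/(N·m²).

1.10×10^-4 A

dV/dt = (294)(6.17×10^4)·−sin(9.872) = 7.845×10^6 V/s.
I_d = C dV/dt with C = ε₀A/d = (8.85×10^-12)(1.87×10^-3)/(1.18×10^-3) = 1.403×10^-11 F, so I_d = (1.403×10^-11)(7.845×10^6) = 1.10×10^-4 A.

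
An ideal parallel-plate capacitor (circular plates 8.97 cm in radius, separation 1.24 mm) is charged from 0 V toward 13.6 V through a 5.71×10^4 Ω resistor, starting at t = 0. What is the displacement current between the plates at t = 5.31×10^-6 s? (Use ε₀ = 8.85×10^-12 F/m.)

1.42×10^-4 A

C = ε₀A/d = (8.85×10^-12)(0.02528)/(1.24×10^-3) = 1.804×10^-10 F, so τ = RC = 1.030×10^-5 s.
The conduction current is I(t) = (V₀/R) e^(−t/τ), and the displacement current between the plates equals it.
t/τ = 0.5155; I_d = (13.6/5.71×10^4) · e^(−0.5155) = (2.382×10^-4)(0.5972) = 1.42×10^-4 A.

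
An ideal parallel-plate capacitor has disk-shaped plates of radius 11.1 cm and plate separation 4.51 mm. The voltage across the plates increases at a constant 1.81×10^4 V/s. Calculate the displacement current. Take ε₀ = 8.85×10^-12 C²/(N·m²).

1.37×10^-6 A

C = ε₀A/d = (8.85×10^-12)(0.03871)/(4.51×10^-3) = 7.596×10^-11 F.
I_d = C dV/dt = (7.596×10^-11)(1.81×10^4) = 1.37×10^-6 A.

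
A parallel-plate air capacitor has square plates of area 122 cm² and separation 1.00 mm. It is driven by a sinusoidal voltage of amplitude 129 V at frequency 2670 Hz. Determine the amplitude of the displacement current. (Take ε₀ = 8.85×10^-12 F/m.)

2.34×10^-4 A

The displacement current equals the conduction current C dV/dt, which peaks at C V₀ ω.
With C = ε₀A/d = (8.85×10^-12)(0.0122)/(1.00×10^-3) = 1.080×10^-10 F and ω = 2πf = 1.678×10^4 rad/s, I_d,max = (1.080×10^-10)(129)(1.678×10^4) = 2.34×10^-4 A.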